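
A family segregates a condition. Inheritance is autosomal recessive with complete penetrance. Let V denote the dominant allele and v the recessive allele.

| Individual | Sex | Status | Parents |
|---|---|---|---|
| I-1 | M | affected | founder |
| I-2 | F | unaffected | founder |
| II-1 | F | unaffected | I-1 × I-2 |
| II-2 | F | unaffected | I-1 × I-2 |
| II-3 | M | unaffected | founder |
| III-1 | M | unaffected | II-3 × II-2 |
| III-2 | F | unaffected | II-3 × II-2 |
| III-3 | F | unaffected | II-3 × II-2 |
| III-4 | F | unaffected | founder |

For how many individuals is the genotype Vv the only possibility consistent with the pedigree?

2

Obligate heterozygotes: II-1 is unaffected so carries V and received v from I-1 (vv), so II-1 is Vv; II-2 is unaffected so carries V and received v from I-1 (vv), so II-2 is Vv.
Every other individual is either homozygous by phenotype or has at least one consistent homozygous assignment, so the count is 2.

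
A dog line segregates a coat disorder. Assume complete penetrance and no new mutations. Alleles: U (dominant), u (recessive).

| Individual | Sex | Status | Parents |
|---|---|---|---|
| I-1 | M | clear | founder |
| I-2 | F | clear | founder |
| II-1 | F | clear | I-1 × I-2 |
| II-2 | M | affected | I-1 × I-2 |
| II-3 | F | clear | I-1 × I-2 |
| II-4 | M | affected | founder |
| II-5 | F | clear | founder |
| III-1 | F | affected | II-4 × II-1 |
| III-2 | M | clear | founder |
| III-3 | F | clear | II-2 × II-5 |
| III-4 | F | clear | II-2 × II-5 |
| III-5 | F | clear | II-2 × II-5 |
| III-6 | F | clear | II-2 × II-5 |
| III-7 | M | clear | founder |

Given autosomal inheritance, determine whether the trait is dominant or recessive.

I-1 and I-2 are both clear yet have an affected child II-2. Under dominance, an affected child requires at least one affected parent, so the trait cannot be dominant.

recessive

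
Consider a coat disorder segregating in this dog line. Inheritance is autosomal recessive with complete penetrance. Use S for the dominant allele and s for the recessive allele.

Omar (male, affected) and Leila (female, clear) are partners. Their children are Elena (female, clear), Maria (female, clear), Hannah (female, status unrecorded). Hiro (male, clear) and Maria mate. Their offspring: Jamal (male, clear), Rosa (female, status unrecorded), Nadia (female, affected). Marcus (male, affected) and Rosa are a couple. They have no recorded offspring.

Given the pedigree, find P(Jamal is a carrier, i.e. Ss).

Hiro is clear so carries S and passed s to Nadia (ss), so Hiro is Ss.
Maria is clear so carries S and received s from Omar (ss), so Maria is Ss.
Their cross gives offspring ratios 1/4 SS : 1/2 Ss : 1/4 ss. Conditioning on Jamal being clear, P(Ss) = 1/2 / 3/4 = 2/3.

2/3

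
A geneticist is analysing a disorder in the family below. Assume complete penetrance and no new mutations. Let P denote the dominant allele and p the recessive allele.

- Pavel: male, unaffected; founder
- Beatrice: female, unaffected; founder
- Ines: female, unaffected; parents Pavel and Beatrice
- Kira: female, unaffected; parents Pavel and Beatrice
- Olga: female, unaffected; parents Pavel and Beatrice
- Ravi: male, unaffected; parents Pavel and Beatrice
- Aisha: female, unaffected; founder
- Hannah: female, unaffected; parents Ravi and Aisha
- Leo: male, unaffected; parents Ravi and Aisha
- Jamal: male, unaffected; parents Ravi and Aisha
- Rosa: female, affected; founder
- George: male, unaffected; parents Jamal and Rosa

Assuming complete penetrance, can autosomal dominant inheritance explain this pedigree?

A consistent assignment under autosomal dominant exists: Pavel pp, Beatrice pp, Ines pp, Kira pp, Olga pp, Ravi pp, Aisha pp, Hannah pp, Leo pp, Jamal pp, Rosa Pp, George pp.
In this assignment every recorded phenotype matches its genotype and every non-founder's genotype is obtainable from its parents' genotypes, so the pedigree is consistent.

Yes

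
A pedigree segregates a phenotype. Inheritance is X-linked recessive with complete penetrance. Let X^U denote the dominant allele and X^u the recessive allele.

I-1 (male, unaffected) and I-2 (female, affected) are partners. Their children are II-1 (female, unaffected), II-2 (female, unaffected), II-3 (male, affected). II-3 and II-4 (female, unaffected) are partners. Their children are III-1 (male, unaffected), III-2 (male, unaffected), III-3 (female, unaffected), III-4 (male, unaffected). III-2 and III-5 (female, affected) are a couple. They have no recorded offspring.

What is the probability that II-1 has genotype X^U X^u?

II-1 is unaffected so carries U and received u from I-2 (X^u X^u), so II-1 is X^U X^u, giving P(X^U X^u) = 1.

1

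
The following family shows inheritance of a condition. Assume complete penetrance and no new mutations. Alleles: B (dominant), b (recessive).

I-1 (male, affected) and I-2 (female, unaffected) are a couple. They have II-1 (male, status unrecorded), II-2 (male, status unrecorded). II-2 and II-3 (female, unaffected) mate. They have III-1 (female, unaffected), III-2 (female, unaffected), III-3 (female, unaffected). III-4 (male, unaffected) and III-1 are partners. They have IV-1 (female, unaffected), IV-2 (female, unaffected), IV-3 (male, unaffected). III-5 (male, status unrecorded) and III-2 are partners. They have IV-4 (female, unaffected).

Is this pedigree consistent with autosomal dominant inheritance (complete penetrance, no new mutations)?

Yes

A consistent assignment under autosomal dominant exists: I-1 BB, I-2 bb, II-1 Bb, II-2 Bb, II-3 bb, III-1 bb, III-2 bb, III-3 bb, III-4 bb, III-5 Bb, IV-1 bb, IV-2 bb, IV-3 bb, IV-4 bb.
In this assignment every recorded phenotype matches its genotype and every non-founder's genotype is obtainable from its parents' genotypes, so the pedigree is consistent.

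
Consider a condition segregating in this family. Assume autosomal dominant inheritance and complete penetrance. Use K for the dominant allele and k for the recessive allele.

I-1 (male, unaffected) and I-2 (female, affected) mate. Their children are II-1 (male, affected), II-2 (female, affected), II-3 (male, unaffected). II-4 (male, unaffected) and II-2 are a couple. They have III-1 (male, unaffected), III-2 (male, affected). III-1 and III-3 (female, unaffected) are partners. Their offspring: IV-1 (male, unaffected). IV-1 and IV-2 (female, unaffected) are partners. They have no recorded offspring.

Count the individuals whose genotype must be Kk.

4

Obligate heterozygotes: I-2 is affected so carries K and passed k to II-3 (kk), so I-2 is Kk; II-1 is affected so carries K and received k from I-1 (kk), so II-1 is Kk; II-2 is affected so carries K and received k from I-1 (kk), so II-2 is Kk; III-2 is affected so carries K and received k from II-4 (kk), so III-2 is Kk.
Every other individual is either homozygous by phenotype or has at least one consistent homozygous assignment, so the count is 4.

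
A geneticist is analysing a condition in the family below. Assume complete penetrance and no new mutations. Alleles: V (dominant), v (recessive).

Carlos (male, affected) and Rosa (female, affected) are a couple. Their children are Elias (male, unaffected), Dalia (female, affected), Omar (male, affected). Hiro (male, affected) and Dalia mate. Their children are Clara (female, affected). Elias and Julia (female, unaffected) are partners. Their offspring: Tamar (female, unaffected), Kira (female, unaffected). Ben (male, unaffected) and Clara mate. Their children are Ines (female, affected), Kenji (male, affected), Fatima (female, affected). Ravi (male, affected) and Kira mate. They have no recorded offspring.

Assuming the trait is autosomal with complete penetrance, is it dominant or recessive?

Carlos and Rosa are both affected yet have an unaffected child Elias. Under a recessive model two affected parents are homozygous and every child would be affected, so the trait cannot be recessive.

dominant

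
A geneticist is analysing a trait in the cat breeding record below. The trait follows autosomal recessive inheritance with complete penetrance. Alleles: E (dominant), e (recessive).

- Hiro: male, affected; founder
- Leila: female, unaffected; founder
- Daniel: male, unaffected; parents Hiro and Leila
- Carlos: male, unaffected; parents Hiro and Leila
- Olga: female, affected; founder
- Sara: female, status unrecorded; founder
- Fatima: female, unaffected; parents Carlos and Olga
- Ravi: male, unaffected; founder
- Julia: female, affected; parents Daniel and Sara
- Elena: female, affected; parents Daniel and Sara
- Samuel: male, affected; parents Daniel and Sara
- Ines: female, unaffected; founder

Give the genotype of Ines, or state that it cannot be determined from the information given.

cannot be determined

Ines's phenotype allows EE or Ee, and no parent or child forces a single allele at both positions; consistent genotype assignments exist with Ines as EE or Ee.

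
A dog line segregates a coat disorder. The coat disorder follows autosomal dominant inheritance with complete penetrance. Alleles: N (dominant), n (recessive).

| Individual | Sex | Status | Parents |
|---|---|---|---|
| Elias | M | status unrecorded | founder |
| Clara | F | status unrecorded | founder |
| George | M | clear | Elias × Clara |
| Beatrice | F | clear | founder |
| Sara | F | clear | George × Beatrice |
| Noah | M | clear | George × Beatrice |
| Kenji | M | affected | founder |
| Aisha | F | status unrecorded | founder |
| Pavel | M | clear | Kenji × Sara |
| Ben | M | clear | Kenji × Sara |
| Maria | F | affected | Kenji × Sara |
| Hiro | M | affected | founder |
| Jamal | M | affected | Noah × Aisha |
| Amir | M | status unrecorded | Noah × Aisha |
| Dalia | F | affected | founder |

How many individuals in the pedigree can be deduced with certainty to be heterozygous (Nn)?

3

Obligate heterozygotes: Kenji is affected so carries N and passed n to Pavel (nn), so Kenji is Nn; Maria is affected so carries N and received n from Sara (nn), so Maria is Nn; Jamal is affected so carries N and received n from Noah (nn), so Jamal is Nn.
Every other individual is either homozygous by phenotype or has at least one consistent homozygous assignment, so the count is 3.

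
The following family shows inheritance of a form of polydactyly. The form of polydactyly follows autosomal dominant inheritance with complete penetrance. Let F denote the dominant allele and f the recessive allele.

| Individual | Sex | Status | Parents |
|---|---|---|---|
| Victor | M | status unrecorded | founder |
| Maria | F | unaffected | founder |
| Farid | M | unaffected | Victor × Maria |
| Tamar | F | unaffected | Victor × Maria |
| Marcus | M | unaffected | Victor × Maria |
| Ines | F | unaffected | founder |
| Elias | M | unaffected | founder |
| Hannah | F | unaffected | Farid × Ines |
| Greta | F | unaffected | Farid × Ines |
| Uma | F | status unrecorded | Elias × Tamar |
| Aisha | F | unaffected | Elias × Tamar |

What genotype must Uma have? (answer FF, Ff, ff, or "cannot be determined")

From phenotype alone, Uma is FF or Ff or ff.
Uma received f from Elias (ff) and received f from Tamar (ff), so Uma is ff.

ff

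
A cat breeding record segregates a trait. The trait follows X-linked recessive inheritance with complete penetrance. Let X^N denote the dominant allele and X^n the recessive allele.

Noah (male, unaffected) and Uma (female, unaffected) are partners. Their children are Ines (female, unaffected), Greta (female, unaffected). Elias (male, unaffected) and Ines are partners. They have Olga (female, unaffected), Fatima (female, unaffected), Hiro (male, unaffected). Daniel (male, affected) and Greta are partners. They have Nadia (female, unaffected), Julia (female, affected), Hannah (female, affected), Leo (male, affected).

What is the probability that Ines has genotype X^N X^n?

1/3

Noah is unaffected, so Noah is X^N Y.
Uma is unaffected so carries N and passed n to Greta (X^N X^n, whose N came from Noah), so Uma is X^N X^n.
Their cross gives offspring ratios 1/2 X^N X^N : 1/2 X^N X^n. Conditioning on Ines being unaffected, P(X^N X^n) = 1/2 / 1 = 1/2 before taking Ines's own offspring into account.
Elias is unaffected, so Elias is X^N Y.
Now use Ines's offspring. Probability of each recorded status — unaffected son Hiro: 1/2 if Ines is X^N X^n, 1 if X^N X^N. (Olga, Fatima: equally likely either way, so uninformative.)
Bayes: P(X^N X^n) = 1/2·1/2 / (1/2·1/2 + 1/2·1) = 1/3.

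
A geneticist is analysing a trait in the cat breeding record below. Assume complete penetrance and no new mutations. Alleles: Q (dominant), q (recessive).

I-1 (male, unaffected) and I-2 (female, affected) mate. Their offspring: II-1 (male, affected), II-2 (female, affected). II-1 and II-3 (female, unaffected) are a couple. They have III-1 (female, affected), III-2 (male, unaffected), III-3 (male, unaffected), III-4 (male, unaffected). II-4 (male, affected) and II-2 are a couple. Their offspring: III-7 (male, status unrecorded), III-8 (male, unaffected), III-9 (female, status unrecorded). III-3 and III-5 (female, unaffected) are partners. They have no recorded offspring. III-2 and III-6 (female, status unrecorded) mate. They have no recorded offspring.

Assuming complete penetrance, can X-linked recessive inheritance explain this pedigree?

Under X-linked recessive, II-2 (affected, female) cannot arise from I-1 (unaffected) × I-2 (affected).

No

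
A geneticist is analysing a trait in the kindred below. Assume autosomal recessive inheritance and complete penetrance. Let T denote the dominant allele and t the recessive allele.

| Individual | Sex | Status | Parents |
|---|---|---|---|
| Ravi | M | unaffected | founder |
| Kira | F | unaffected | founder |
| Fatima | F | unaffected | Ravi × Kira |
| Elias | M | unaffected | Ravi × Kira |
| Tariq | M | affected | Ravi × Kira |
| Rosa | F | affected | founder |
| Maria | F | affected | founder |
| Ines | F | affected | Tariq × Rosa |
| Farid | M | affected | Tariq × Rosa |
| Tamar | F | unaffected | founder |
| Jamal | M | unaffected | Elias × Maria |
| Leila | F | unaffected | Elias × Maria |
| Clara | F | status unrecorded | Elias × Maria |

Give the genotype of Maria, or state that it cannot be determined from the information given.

tt

Maria is affected, so Maria is tt.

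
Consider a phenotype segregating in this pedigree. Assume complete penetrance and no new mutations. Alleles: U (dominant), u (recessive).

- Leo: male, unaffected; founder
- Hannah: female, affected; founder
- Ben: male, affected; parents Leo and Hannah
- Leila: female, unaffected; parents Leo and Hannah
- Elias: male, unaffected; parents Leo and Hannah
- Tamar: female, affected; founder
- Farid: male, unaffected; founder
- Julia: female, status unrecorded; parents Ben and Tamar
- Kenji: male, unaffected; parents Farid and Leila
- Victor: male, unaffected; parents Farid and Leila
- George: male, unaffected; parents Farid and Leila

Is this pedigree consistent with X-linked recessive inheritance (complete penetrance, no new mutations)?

No

Under X-linked recessive, Elias (unaffected, male) cannot arise from Leo (unaffected) × Hannah (affected).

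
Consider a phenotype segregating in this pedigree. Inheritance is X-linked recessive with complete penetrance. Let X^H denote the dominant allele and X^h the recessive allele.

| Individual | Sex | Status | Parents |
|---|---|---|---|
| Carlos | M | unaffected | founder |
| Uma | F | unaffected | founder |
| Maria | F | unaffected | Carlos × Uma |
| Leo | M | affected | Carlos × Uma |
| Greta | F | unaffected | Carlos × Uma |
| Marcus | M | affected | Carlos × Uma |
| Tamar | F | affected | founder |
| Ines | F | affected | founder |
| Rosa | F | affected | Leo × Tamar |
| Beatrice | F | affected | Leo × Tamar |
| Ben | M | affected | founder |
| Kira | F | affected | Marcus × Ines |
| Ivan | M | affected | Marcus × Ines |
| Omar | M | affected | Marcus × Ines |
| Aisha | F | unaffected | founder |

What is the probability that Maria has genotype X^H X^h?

1/2

Carlos is unaffected, so Carlos is X^H Y.
Uma is unaffected so carries H and passed h to Leo (X^h Y), so Uma is X^H X^h.
Their cross gives offspring ratios 1/2 X^H X^H : 1/2 X^H X^h. Conditioning on Maria being unaffected, P(X^H X^h) = 1/2 / 1 = 1/2.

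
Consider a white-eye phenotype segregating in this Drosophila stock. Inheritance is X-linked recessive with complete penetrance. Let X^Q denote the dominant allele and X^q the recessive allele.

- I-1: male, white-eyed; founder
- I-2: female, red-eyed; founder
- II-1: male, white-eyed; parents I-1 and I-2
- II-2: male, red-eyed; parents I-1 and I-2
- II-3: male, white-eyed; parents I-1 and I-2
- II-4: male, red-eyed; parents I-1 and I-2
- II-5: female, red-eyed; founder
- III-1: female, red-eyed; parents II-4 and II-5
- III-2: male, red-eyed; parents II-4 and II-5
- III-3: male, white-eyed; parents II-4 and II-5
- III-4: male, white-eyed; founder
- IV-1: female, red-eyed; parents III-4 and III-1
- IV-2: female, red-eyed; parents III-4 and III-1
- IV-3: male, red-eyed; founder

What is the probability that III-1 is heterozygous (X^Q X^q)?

II-4 is red-eyed, so II-4 is X^Q Y.
II-5 is red-eyed so carries Q and passed q to III-3 (X^q Y), so II-5 is X^Q X^q.
Their cross gives offspring ratios 1/2 X^Q X^Q : 1/2 X^Q X^q. Conditioning on III-1 being red-eyed, P(X^Q X^q) = 1/2 / 1 = 1/2 before taking III-1's own offspring into account.
III-4 is white-eyed, so III-4 is X^q Y.
Now use III-1's offspring. Probability of each recorded status — red-eyed daughter IV-1: 1/2 if III-1 is X^Q X^q, 1 if X^Q X^Q; red-eyed daughter IV-2: 1/2 if III-1 is X^Q X^q, 1 if X^Q X^Q.
Bayes: P(X^Q X^q) = 1/2·1/4 / (1/2·1/4 + 1/2·1) = 1/5.

1/5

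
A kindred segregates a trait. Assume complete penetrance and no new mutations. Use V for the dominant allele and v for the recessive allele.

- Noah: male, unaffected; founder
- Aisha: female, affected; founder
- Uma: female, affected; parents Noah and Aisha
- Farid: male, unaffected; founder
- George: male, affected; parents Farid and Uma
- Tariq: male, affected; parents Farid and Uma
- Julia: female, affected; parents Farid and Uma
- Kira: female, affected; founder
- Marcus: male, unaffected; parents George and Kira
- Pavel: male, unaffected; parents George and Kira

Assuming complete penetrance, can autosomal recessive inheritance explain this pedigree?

No

Under autosomal recessive, Marcus (unaffected, male) cannot arise from George (affected) × Kira (affected).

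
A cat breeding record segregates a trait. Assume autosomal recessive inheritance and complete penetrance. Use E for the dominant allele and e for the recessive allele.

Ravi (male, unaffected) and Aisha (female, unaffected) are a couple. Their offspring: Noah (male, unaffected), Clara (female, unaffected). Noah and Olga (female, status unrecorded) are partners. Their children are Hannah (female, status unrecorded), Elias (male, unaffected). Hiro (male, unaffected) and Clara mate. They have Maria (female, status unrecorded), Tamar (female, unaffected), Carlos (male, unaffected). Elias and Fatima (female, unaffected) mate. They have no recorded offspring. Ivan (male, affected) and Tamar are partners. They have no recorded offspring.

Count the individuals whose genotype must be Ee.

0

No individual's genotype is forced to Ee by the pedigree, so the count is 0.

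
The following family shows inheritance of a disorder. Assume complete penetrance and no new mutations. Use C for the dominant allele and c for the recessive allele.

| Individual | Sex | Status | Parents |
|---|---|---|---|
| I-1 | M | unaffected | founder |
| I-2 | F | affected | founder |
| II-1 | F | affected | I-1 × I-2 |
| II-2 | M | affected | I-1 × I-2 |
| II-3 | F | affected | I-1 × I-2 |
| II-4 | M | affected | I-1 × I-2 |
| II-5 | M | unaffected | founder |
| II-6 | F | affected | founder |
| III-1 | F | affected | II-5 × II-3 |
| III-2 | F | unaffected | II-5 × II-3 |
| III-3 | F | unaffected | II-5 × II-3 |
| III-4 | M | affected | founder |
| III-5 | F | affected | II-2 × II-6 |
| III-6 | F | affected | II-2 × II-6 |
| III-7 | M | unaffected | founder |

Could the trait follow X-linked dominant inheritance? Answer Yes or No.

A consistent assignment under X-linked dominant exists: I-1 X^c Y, I-2 X^C X^C, II-1 X^C X^c, II-2 X^C Y, II-3 X^C X^c, II-4 X^C Y, II-5 X^c Y, II-6 X^C X^C, III-1 X^C X^c, III-2 X^c X^c, III-3 X^c X^c, III-4 X^C Y, III-5 X^C X^C, III-6 X^C X^C, III-7 X^c Y.
In this assignment every recorded phenotype matches its genotype and every non-founder's genotype is obtainable from its parents' genotypes, so the pedigree is consistent.

Yes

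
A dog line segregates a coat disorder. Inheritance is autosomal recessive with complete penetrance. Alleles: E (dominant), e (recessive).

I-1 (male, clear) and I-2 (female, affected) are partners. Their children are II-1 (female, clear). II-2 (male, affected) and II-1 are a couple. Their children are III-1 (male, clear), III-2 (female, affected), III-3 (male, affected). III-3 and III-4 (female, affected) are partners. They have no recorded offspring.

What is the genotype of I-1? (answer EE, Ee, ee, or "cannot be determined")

cannot be determined

I-1's phenotype allows EE or Ee, and no parent or child forces a single allele at both positions; consistent genotype assignments exist with I-1 as EE or Ee.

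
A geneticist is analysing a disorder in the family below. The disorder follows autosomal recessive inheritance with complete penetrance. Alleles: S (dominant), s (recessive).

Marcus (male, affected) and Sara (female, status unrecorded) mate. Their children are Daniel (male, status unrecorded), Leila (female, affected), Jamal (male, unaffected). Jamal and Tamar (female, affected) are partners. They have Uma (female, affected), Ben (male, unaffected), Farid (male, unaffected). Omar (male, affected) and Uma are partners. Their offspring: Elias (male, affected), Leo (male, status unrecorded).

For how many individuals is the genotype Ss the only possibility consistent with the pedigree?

Obligate heterozygotes: Sara passed S to Jamal (Ss, whose s came from Marcus) and passed s to Leila (ss), so Sara is Ss; Jamal is unaffected so carries S and received s from Marcus (ss), so Jamal is Ss; Ben is unaffected so carries S and received s from Tamar (ss), so Ben is Ss; Farid is unaffected so carries S and received s from Tamar (ss), so Farid is Ss.
Every other individual is either homozygous by phenotype or has at least one consistent homozygous assignment, so the count is 4.

4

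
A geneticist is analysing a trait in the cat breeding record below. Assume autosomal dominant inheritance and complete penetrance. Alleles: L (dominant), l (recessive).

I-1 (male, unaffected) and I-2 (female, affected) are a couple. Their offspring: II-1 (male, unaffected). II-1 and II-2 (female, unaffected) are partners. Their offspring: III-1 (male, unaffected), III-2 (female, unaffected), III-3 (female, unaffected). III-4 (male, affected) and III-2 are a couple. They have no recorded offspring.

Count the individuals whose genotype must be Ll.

Obligate heterozygotes: I-2 is affected so carries L and passed l to II-1 (ll), so I-2 is Ll.
Every other individual is either homozygous by phenotype or has at least one consistent homozygous assignment, so the count is 1.

1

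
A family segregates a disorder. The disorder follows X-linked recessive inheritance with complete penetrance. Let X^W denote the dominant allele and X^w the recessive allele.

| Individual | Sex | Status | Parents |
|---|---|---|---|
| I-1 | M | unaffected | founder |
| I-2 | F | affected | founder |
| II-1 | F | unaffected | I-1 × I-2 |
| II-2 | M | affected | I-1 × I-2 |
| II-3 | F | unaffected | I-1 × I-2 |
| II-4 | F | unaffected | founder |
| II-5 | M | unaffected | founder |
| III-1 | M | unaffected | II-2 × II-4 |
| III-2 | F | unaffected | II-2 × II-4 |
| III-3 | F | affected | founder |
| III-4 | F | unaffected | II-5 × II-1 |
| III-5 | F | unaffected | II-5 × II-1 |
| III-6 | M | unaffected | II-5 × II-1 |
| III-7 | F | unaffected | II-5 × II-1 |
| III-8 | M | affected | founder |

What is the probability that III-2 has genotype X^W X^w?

1

III-2 is unaffected so carries W and received w from II-2 (X^w Y), so III-2 is X^W X^w, giving P(X^W X^w) = 1.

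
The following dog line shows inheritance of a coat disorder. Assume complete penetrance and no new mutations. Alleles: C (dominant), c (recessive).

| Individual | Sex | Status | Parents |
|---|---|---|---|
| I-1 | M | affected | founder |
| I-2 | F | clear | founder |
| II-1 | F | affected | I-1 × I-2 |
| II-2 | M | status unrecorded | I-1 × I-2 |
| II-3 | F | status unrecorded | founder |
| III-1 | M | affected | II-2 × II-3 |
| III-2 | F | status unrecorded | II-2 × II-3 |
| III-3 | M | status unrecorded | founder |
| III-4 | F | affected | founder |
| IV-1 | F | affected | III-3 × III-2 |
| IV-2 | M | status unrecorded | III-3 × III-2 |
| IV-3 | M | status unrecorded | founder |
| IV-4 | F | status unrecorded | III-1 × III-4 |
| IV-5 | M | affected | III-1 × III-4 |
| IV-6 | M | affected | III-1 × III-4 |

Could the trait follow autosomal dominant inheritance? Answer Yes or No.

Yes

A consistent assignment under autosomal dominant exists: I-1 CC, I-2 cc, II-1 Cc, II-2 Cc, II-3 CC, III-1 CC, III-2 CC, III-3 CC, III-4 CC, IV-1 CC, IV-2 CC, IV-3 CC, IV-4 CC, IV-5 CC, IV-6 CC.
In this assignment every recorded phenotype matches its genotype and every non-founder's genotype is obtainable from its parents' genotypes, so the pedigree is consistent.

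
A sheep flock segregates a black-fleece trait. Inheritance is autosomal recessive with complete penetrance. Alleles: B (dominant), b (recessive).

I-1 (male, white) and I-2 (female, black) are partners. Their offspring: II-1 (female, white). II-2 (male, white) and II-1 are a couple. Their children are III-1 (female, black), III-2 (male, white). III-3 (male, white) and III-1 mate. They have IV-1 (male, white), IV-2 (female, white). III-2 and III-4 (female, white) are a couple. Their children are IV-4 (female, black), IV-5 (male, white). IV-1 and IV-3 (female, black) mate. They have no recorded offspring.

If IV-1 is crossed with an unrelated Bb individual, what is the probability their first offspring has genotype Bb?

IV-1 is white so carries B and received b from III-1 (bb), so IV-1 is Bb.
The cross gives 1/4 BB : 1/2 Bb : 1/4 bb, so P(offspring has genotype Bb) = 1/2.

1/2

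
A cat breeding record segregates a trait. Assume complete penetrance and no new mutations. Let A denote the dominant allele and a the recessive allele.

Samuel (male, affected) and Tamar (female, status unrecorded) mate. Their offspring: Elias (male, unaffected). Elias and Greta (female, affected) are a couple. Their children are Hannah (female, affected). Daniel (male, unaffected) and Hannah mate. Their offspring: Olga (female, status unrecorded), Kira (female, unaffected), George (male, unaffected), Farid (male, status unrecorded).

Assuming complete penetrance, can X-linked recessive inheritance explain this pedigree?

No

Under X-linked recessive, Hannah (affected, female) cannot arise from Elias (unaffected) × Greta (affected).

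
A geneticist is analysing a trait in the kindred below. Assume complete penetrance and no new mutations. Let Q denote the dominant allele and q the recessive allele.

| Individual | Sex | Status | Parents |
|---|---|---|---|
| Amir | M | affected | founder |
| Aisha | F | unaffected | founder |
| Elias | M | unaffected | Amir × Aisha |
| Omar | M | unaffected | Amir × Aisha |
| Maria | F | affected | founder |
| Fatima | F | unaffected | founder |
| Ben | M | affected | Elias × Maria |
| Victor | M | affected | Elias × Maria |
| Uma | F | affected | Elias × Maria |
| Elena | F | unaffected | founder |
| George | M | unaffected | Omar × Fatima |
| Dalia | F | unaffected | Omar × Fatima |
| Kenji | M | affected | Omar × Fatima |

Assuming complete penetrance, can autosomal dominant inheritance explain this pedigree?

Under autosomal dominant, Kenji (affected, male) cannot arise from Omar (unaffected) × Fatima (unaffected).

No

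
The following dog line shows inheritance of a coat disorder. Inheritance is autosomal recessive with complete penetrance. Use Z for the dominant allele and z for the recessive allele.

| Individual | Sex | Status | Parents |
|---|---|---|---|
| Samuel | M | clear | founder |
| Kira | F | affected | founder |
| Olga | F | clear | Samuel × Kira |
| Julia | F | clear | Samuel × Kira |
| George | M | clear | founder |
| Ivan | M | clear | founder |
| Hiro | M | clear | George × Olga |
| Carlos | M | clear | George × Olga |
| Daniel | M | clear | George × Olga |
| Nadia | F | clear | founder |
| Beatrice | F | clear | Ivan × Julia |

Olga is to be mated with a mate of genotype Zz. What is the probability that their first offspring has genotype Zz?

Olga is clear so carries Z and received z from Kira (zz), so Olga is Zz.
The cross gives 1/4 ZZ : 1/2 Zz : 1/4 zz, so P(offspring has genotype Zz) = 1/2.

1/2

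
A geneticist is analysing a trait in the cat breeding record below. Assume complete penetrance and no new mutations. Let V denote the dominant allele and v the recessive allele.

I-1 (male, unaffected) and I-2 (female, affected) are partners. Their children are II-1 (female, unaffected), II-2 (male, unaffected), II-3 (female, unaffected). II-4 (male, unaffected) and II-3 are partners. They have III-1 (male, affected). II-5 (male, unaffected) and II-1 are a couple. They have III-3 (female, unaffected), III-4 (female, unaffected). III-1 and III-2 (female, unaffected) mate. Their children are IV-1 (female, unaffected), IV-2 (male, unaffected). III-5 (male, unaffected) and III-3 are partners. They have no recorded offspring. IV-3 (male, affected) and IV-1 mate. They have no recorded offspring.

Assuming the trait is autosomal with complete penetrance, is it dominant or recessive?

II-4 and II-3 are both unaffected yet have an affected child III-1. Under dominance, an affected child requires at least one affected parent, so the trait cannot be dominant.

recessive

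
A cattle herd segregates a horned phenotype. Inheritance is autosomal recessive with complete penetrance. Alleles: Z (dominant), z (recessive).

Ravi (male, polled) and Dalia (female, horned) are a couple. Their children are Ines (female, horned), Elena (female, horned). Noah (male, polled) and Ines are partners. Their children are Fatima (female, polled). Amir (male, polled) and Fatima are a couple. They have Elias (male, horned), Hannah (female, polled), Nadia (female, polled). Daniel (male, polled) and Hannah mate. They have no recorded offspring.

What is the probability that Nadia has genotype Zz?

2/3

Amir is polled so carries Z and passed z to Elias (zz), so Amir is Zz.
Fatima is polled so carries Z and received z from Ines (zz), so Fatima is Zz.
Their cross gives offspring ratios 1/4 ZZ : 1/2 Zz : 1/4 zz. Conditioning on Nadia being polled, P(Zz) = 1/2 / 3/4 = 2/3.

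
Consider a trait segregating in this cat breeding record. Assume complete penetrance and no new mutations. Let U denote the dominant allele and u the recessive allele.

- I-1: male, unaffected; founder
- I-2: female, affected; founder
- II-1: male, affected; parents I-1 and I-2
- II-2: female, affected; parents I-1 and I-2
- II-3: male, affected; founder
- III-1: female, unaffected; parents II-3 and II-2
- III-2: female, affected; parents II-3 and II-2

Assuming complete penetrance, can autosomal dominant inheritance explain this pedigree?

Yes

A consistent assignment under autosomal dominant exists: I-1 uu, I-2 UU, II-1 Uu, II-2 Uu, II-3 Uu, III-1 uu, III-2 UU.
In this assignment every recorded phenotype matches its genotype and every non-founder's genotype is obtainable from its parents' genotypes, so the pedigree is consistent.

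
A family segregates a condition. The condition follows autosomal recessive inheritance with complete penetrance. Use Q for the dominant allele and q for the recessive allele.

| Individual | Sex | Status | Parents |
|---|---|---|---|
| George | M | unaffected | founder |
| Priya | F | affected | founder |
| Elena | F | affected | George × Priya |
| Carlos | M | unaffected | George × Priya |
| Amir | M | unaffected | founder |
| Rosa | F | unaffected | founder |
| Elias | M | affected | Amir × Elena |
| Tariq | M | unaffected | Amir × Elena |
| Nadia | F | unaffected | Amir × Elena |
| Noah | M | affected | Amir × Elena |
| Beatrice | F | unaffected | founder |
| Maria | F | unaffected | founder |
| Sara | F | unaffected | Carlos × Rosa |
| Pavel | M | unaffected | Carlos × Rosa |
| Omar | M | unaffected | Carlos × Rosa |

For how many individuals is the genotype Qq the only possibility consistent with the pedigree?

5

Obligate heterozygotes: George is unaffected so carries Q and passed q to Elena (qq), so George is Qq; Carlos is unaffected so carries Q and received q from Priya (qq), so Carlos is Qq; Amir is unaffected so carries Q and passed q to Elias (qq), so Amir is Qq; Tariq is unaffected so carries Q and received q from Elena (qq), so Tariq is Qq; Nadia is unaffected so carries Q and received q from Elena (qq), so Nadia is Qq.
Every other individual is either homozygous by phenotype or has at least one consistent homozygous assignment, so the count is 5.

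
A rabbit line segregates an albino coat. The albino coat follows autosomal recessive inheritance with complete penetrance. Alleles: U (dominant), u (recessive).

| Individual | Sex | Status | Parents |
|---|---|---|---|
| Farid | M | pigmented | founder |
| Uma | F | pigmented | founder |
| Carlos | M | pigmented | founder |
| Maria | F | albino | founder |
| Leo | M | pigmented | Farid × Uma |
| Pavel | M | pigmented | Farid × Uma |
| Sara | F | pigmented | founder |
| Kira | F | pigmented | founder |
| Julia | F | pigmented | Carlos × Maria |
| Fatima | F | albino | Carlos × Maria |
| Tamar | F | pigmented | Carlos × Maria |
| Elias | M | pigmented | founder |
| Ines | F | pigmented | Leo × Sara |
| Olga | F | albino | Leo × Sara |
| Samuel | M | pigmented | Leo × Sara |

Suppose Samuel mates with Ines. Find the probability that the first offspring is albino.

1/9

Leo is pigmented so carries U and passed u to Olga (uu), so Leo is Uu.
Sara is pigmented so carries U and passed u to Olga (uu), so Sara is Uu.
Samuel is a pigmented offspring of Leo (Uu) × Sara (Uu), whose cross gives 1/4 UU : 1/2 Uu : 1/4 uu; conditioning on being pigmented, Samuel is UU with probability 1/3, Uu with probability 2/3.
Ines is a pigmented offspring of Leo (Uu) × Sara (Uu), whose cross gives 1/4 UU : 1/2 Uu : 1/4 uu; conditioning on being pigmented, Ines is UU with probability 1/3, Uu with probability 2/3.
Summing over parental genotype combinations, P(offspring is albino) = 4/9·1/4 = 1/9.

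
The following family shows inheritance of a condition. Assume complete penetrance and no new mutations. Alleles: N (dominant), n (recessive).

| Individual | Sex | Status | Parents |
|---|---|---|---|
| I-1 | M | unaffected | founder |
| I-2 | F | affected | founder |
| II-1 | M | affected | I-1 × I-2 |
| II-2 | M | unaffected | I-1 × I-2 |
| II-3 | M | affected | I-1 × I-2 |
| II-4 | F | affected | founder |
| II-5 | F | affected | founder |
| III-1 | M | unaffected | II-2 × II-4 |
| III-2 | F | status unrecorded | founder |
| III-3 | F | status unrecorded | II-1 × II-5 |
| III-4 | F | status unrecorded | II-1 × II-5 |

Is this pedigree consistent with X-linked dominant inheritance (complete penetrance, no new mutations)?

A consistent assignment under X-linked dominant exists: I-1 X^n Y, I-2 X^N X^n, II-1 X^N Y, II-2 X^n Y, II-3 X^N Y, II-4 X^N X^n, II-5 X^N X^N, III-1 X^n Y, III-2 X^N X^N, III-3 X^N X^N, III-4 X^N X^N.
In this assignment every recorded phenotype matches its genotype and every non-founder's genotype is obtainable from its parents' genotypes, so the pedigree is consistent.

Yes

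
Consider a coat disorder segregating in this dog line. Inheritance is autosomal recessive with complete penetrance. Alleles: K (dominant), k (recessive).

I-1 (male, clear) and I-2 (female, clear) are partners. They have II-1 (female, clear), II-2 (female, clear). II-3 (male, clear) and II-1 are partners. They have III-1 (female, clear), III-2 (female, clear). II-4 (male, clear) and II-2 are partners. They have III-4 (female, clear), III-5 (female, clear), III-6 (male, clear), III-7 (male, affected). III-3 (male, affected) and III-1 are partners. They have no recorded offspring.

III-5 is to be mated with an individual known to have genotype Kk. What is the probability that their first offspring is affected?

1/6

II-4 is clear so carries K and passed k to III-7 (kk), so II-4 is Kk.
II-2 is clear so carries K and passed k to III-7 (kk), so II-2 is Kk.
III-5 is a clear offspring of II-4 (Kk) × II-2 (Kk), whose cross gives 1/4 KK : 1/2 Kk : 1/4 kk; conditioning on being clear, III-5 is KK with probability 1/3, Kk with probability 2/3.
Summing over parental genotype combinations, P(offspring is affected) = 2/3·1/4 = 1/6.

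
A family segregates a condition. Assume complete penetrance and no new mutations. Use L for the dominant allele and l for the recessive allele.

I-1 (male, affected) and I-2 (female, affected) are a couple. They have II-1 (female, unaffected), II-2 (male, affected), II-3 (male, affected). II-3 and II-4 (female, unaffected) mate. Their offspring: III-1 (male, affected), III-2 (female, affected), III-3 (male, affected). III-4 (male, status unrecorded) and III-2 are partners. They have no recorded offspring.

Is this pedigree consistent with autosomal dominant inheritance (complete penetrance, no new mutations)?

Yes

A consistent assignment under autosomal dominant exists: I-1 Ll, I-2 Ll, II-1 ll, II-2 LL, II-3 LL, II-4 ll, III-1 Ll, III-2 Ll, III-3 Ll, III-4 LL.
In this assignment every recorded phenotype matches its genotype and every non-founder's genotype is obtainable from its parents' genotypes, so the pedigree is consistent.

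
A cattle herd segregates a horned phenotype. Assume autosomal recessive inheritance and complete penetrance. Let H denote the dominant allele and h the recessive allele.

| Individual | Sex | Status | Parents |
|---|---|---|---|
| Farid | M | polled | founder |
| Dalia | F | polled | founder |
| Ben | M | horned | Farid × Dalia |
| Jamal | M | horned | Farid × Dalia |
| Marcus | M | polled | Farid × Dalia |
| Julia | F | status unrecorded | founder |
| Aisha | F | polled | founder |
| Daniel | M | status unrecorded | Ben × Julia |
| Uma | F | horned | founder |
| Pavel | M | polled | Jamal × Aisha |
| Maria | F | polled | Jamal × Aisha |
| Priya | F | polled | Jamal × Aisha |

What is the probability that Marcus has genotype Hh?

2/3

Farid is polled so carries H and passed h to Ben (hh), so Farid is Hh.
Dalia is polled so carries H and passed h to Ben (hh), so Dalia is Hh.
Their cross gives offspring ratios 1/4 HH : 1/2 Hh : 1/4 hh. Conditioning on Marcus being polled, P(Hh) = 1/2 / 3/4 = 2/3.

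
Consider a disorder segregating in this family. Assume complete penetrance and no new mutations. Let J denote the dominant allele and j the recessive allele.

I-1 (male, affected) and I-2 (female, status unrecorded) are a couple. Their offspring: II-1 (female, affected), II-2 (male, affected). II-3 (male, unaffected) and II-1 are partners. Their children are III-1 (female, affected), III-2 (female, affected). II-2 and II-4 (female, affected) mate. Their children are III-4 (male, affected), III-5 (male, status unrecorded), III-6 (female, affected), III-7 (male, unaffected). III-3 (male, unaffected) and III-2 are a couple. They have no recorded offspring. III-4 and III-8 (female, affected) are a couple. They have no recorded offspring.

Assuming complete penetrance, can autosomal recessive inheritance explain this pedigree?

No

Under autosomal recessive, III-7 (unaffected, male) cannot arise from II-2 (affected) × II-4 (affected).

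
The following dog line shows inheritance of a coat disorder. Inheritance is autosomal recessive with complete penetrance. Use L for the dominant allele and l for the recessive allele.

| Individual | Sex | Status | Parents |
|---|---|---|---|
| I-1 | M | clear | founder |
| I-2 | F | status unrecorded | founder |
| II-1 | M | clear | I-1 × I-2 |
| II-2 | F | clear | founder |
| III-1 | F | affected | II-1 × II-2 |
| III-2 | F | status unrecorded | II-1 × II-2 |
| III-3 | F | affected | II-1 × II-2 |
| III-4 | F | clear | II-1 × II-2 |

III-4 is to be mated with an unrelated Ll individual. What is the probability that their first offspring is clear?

5/6

II-1 is clear so carries L and passed l to III-1 (ll), so II-1 is Ll.
II-2 is clear so carries L and passed l to III-1 (ll), so II-2 is Ll.
III-4 is a clear offspring of II-1 (Ll) × II-2 (Ll), whose cross gives 1/4 LL : 1/2 Ll : 1/4 ll; conditioning on being clear, III-4 is LL with probability 1/3, Ll with probability 2/3.
Summing over parental genotype combinations, P(offspring is clear) = 1/3·1 + 2/3·3/4 = 5/6.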